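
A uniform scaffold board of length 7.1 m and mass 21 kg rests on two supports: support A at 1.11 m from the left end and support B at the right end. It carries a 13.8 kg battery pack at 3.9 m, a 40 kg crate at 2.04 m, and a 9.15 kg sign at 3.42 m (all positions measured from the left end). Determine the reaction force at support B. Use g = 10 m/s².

Taking torques about support A:
Beam weight: 21 × 10 = 210 N down at 3.55 m → arm 2.44 m, τ = 210 × 2.44 = 512.4 N·m clockwise.
Battery pack: 13.8 × 10 = 138 N down at 3.9 m → arm 2.79 m, τ = 138 × 2.79 = 385 N·m clockwise.
Crate: 40 × 10 = 400 N down at 2.04 m → arm 0.93 m, τ = 400 × 0.93 = 372 N·m clockwise.
Sign: 9.15 × 10 = 91.5 N down at 3.42 m → arm 2.31 m, τ = 91.5 × 2.31 = 211.4 N·m clockwise.
Net load moment about support A = 1481 N·m clockwise.
Reaction R at support B is upward at 7.1 m, arm 5.99 m → moment R × 5.99 counterclockwise.
Balancing moments: R × 5.99 = 1481, giving R = 247 N.

R_B ≈ 247 N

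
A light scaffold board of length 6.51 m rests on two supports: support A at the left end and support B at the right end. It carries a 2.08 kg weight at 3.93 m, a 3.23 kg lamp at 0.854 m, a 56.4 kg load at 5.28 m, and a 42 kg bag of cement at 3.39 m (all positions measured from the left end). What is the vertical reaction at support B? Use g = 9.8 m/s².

R_B ≈ 679 N

About support A:
Weight: 2.08 × 9.8 = 20.38 N down at 3.93 m → arm 3.93 m, τ = 20.38 × 3.93 = 80.09 N·m clockwise.
Lamp: 3.23 × 9.8 = 31.65 N down at 0.854 m → arm 0.854 m, τ = 31.65 × 0.854 = 27.03 N·m clockwise.
Load: 56.4 × 9.8 = 552.7 N down at 5.28 m → arm 5.28 m, τ = 552.7 × 5.28 = 2918 N·m clockwise.
Bag of cement: 42 × 9.8 = 411.6 N down at 3.39 m → arm 3.39 m, τ = 411.6 × 3.39 = 1395 N·m clockwise.
Net load moment about support A = 4420 N·m clockwise.
Reaction R at support B is upward at 6.51 m, arm 6.51 m → moment R × 6.51 counterclockwise.
Setting net torque to zero: R × 6.51 = 4420 → R = 679 N.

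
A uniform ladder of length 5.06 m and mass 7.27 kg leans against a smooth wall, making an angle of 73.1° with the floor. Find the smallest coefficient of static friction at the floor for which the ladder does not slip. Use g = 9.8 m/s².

About the foot of the ladder:
Ladder weight 7.27×9.8 = 71.25 N acts at 2.53 m along the ladder; its horizontal arm is 2.53·cos73.1° = 0.7355 m → τ = 52.4 N·m clockwise.
Wall normal N acts horizontally at the top; its moment arm is the height L sinθ = 5.06·sin73.1° = 4.841 m, counterclockwise.
Setting net torque to zero: N × 4.841 = 52.4 → N = 10.82 N.
ΣFx = 0 ⇒ f = N_wall = 10.82 N. ΣFy = 0 ⇒ N_floor = 71.25 N.
μ_min = f / N_floor = 10.82 / 71.25 = 0.152.

μ_min ≈ 0.152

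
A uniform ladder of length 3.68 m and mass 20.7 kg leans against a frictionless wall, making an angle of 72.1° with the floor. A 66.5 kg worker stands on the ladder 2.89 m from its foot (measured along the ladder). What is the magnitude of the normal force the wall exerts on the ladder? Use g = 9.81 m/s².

N_wall ≈ 198 N

Choose the foot of the ladder as the axis so the floor normal and friction both act there and drop out.
Ladder weight 20.7×9.81 = 203.1 N acts at 1.84 m along the ladder; its horizontal arm is 1.84·cos72.1° = 0.5655 m → τ = 114.9 N·m clockwise.
Worker: 66.5×9.81 = 652.4 N at 2.89 m → arm 0.8883 m → τ = 579.5 N·m clockwise.
Wall normal N acts horizontally at the top; its moment arm is the height L sinθ = 3.68·sin72.1° = 3.502 m, counterclockwise.
Balancing moments: N × 3.502 = 694.4, giving N = 198 N.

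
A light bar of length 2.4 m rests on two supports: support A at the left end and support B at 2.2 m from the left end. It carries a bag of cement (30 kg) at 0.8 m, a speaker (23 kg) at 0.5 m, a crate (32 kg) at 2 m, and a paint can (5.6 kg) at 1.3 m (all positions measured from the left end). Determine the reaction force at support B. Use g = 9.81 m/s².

About support A:
Bag of cement: 30 × 9.81 = 294.3 N down at 0.8 m → arm 0.8 m, τ = 294.3 × 0.8 = 235.4 N·m clockwise.
Speaker: 23 × 9.81 = 225.6 N down at 0.5 m → arm 0.5 m, τ = 225.6 × 0.5 = 112.8 N·m clockwise.
Crate: 32 × 9.81 = 313.9 N down at 2 m → arm 2 m, τ = 313.9 × 2 = 627.8 N·m clockwise.
Paint can: 5.6 × 9.81 = 54.94 N down at 1.3 m → arm 1.3 m, τ = 54.94 × 1.3 = 71.42 N·m clockwise.
Net load moment about support A = 1047 N·m clockwise.
Reaction R at support B is upward at 2.2 m, arm 2.2 m → moment R × 2.2 counterclockwise.
Στ = 0 ⇒ R × 2.2 = 1047 ⇒ R = 476 N.

R_B ≈ 476 N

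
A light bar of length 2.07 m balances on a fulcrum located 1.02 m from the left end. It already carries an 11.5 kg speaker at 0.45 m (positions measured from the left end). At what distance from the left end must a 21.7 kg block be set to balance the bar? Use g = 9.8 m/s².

x ≈ 1.32 m from the left end

Take moments about the fulcrum (at 1.02 m from the left end).
Speaker: 11.5 × 9.8 = 112.7 N down at 0.45 m → arm 0.57 m, τ = 112.7 × 0.57 = 64.24 N·m counterclockwise.
Net moment of existing loads = 64.24 N·m counterclockwise.
The block weighs 21.7 × 9.8 = 212.7 N and must supply an equal clockwise moment, so its lever arm about the fulcrum is 64.24 / 212.7 = 0.302 m.
That puts it at 1.02 + 0.302 = 1.32 m from the left end.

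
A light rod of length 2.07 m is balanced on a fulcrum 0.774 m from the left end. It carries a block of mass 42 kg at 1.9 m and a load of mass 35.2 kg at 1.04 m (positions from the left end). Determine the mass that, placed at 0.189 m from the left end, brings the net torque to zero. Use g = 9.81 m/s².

m ≈ 96.8 kg

Taking torques about the fulcrum (at 0.774 m from the left end):
Block: 42 × 9.81 = 412 N down at 1.9 m → arm 1.126 m, τ = 412 × 1.126 = 463.9 N·m clockwise.
Load: 35.2 × 9.81 = 345.3 N down at 1.04 m → arm 0.266 m, τ = 345.3 × 0.266 = 91.85 N·m clockwise.
Net moment of known loads = 555.8 N·m clockwise.
An unknown mass m at 0.189 m has arm 0.585 m; its moment is m·g·0.585 counterclockwise.
Setting net torque to zero: m × 9.81 × 0.585 = 555.8 → m = 555.8 / (9.81 × 0.585) = 96.8 kg.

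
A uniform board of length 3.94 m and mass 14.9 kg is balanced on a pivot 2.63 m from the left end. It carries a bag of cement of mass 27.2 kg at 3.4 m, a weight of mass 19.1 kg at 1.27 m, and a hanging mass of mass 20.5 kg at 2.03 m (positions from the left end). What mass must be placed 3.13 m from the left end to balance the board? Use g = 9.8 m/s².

Take moments about the pivot (at 2.63 m from the left end).
Beam weight: 14.9 × 9.8 = 146 N down at 1.97 m → arm 0.66 m, τ = 146 × 0.66 = 96.36 N·m counterclockwise.
Bag of cement: 27.2 × 9.8 = 266.6 N down at 3.4 m → arm 0.77 m, τ = 266.6 × 0.77 = 205.3 N·m clockwise.
Weight: 19.1 × 9.8 = 187.2 N down at 1.27 m → arm 1.36 m, τ = 187.2 × 1.36 = 254.6 N·m counterclockwise.
Hanging mass: 20.5 × 9.8 = 200.9 N down at 2.03 m → arm 0.6 m, τ = 200.9 × 0.6 = 120.5 N·m counterclockwise.
Net moment of known loads = 266.2 N·m counterclockwise.
An unknown mass m at 3.13 m has arm 0.5 m; its moment is m·g·0.5 clockwise.
Στ = 0 ⇒ m × 9.8 × 0.5 = 266.2 ⇒ m = 266.2 / (9.8 × 0.5) = 54.3 kg.

m ≈ 54.3 kg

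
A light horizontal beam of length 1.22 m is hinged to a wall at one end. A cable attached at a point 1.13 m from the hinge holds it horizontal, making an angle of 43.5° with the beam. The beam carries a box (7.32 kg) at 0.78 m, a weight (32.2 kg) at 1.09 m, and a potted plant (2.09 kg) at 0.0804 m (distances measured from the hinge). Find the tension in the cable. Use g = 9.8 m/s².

Choose the hinge as the axis so the unknown hinge reaction has zero arm there.
Box: 7.32 × 9.8 = 71.74 N down at 0.78 m → arm 0.78 m, τ = 71.74 × 0.78 = 55.96 N·m clockwise.
Weight: 32.2 × 9.8 = 315.6 N down at 1.09 m → arm 1.09 m, τ = 315.6 × 1.09 = 344 N·m clockwise.
Potted plant: 2.09 × 9.8 = 20.48 N down at 0.0804 m → arm 0.0804 m, τ = 20.48 × 0.0804 = 1.647 N·m clockwise.
Total clockwise load moment = 401.6 N·m.
The cable tension T acts at 1.13 m; only its component perpendicular to the beam, T sinθ, produces torque. sin 43.5° = 0.6884.
Στ = 0 ⇒ T × 1.13 × 0.6884 = 401.6 ⇒ T = 401.6 / 0.7779 = 516 N.

T ≈ 516 N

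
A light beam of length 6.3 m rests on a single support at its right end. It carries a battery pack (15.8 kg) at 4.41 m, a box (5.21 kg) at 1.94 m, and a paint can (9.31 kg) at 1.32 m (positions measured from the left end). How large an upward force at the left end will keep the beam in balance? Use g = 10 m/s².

F ≈ 157 N

Choose the right end as the axis so the unknown pivot reaction has zero arm there.
Battery pack: 15.8 × 10 = 158 N down at 4.41 m → arm 1.89 m, τ = 158 × 1.89 = 298.6 N·m counterclockwise.
Box: 5.21 × 10 = 52.1 N down at 1.94 m → arm 4.36 m, τ = 52.1 × 4.36 = 227.2 N·m counterclockwise.
Paint can: 9.31 × 10 = 93.1 N down at 1.32 m → arm 4.98 m, τ = 93.1 × 4.98 = 463.6 N·m counterclockwise.
Net moment of the loads = 989.4 N·m counterclockwise.
The upward force F acts at the left end, arm 6.3 m, giving F × 6.3 clockwise.
Στ = 0 ⇒ F × 6.3 = 989.4 ⇒ F = 989.4 / 6.3 = 157 N.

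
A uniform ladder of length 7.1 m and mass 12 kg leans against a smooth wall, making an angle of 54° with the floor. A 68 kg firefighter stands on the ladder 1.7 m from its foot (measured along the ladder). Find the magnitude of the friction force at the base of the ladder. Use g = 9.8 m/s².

f ≈ 159 N

Take moments about the foot of the ladder.
Ladder weight 12×9.8 = 117.6 N acts at 3.55 m along the ladder; its horizontal arm is 3.55·cos54° = 2.087 m → τ = 245.4 N·m clockwise.
Firefighter: 68×9.8 = 666.4 N at 1.7 m → arm 0.9992 m → τ = 665.9 N·m clockwise.
Wall normal N acts horizontally at the top; its moment arm is the height L sinθ = 7.1·sin54° = 5.744 m, counterclockwise.
For rotational equilibrium, N × 5.744 = 911.3, so N = 159 N.
ΣFx = 0: friction at the foot balances the wall's push, so f = N_wall = 159 N.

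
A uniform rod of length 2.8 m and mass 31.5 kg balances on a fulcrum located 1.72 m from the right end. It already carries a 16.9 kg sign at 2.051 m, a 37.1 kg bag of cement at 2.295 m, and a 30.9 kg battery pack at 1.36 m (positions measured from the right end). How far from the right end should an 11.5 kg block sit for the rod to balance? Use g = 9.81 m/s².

Sum moments about the fulcrum (at 1.72 m from the right end) (the support reaction has zero arm there).
Beam weight: 31.5 × 9.81 = 309 N down at 1.4 m → arm 0.32 m, τ = 309 × 0.32 = 98.88 N·m clockwise.
Sign: 16.9 × 9.81 = 165.8 N down at 2.051 m → arm 0.331 m, τ = 165.8 × 0.331 = 54.88 N·m counterclockwise.
Bag of cement: 37.1 × 9.81 = 364 N down at 2.295 m → arm 0.575 m, τ = 364 × 0.575 = 209.3 N·m counterclockwise.
Battery pack: 30.9 × 9.81 = 303.1 N down at 1.36 m → arm 0.36 m, τ = 303.1 × 0.36 = 109.1 N·m clockwise.
Net moment of existing loads = 56.2 N·m counterclockwise.
The block weighs 11.5 × 9.81 = 112.8 N and must supply an equal clockwise moment, so its lever arm about the fulcrum is 56.2 / 112.8 = 0.498 m.
That puts it at 1.72 − 0.498 = 1.22 m from the right end.

x ≈ 1.22 m from the right end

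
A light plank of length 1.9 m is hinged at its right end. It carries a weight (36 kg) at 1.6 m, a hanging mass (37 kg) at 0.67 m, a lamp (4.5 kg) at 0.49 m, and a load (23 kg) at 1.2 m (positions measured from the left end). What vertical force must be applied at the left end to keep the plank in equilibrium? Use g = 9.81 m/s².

F ≈ 407 N

Choose the right end as the axis so the unknown pivot reaction has zero arm there.
Weight: 36 × 9.81 = 353.2 N down at 1.6 m → arm 0.3 m, τ = 353.2 × 0.3 = 106 N·m counterclockwise.
Hanging mass: 37 × 9.81 = 363 N down at 0.67 m → arm 1.23 m, τ = 363 × 1.23 = 446.5 N·m counterclockwise.
Lamp: 4.5 × 9.81 = 44.15 N down at 0.49 m → arm 1.41 m, τ = 44.15 × 1.41 = 62.25 N·m counterclockwise.
Load: 23 × 9.81 = 225.6 N down at 1.2 m → arm 0.7 m, τ = 225.6 × 0.7 = 157.9 N·m counterclockwise.
Net moment of the loads = 772.6 N·m counterclockwise.
The upward force F acts at the left end, arm 1.9 m, giving F × 1.9 clockwise.
For rotational equilibrium, F × 1.9 = 772.6, so F = 772.6 / 1.9 = 407 N.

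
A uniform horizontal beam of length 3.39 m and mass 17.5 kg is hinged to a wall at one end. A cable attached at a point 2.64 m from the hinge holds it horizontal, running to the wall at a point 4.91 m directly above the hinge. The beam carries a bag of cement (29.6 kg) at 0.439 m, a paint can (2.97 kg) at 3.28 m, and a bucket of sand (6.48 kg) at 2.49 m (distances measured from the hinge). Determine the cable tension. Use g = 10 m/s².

Sum moments about the hinge (the unknown hinge reaction has zero arm there).
Beam weight: 17.5 × 10 = 175 N down at 1.695 m → arm 1.695 m, τ = 175 × 1.695 = 296.6 N·m clockwise.
Bag of cement: 29.6 × 10 = 296 N down at 0.439 m → arm 0.439 m, τ = 296 × 0.439 = 129.9 N·m clockwise.
Paint can: 2.97 × 10 = 29.7 N down at 3.28 m → arm 3.28 m, τ = 29.7 × 3.28 = 97.42 N·m clockwise.
Bucket of sand: 6.48 × 10 = 64.8 N down at 2.49 m → arm 2.49 m, τ = 64.8 × 2.49 = 161.4 N·m clockwise.
Total clockwise load moment = 685.3 N·m.
The cable tension T acts at 2.64 m; only its component perpendicular to the beam, T sinθ, produces torque. sinθ = h/√(h²+d²) = 4.91/√(4.91²+2.64²) = 0.8808.
For rotational equilibrium, T × 2.64 × 0.8808 = 685.3, so T = 685.3 / 2.325 = 295 N.

T ≈ 295 N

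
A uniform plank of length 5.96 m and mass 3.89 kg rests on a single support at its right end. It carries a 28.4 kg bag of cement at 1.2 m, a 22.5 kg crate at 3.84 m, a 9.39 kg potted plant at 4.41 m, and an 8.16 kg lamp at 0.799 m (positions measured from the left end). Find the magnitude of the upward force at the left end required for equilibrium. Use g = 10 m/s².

Taking torques about the right end:
Beam weight: 3.89 × 10 = 38.9 N down at 2.98 m → arm 2.98 m, τ = 38.9 × 2.98 = 115.9 N·m counterclockwise.
Bag of cement: 28.4 × 10 = 284 N down at 1.2 m → arm 4.76 m, τ = 284 × 4.76 = 1352 N·m counterclockwise.
Crate: 22.5 × 10 = 225 N down at 3.84 m → arm 2.12 m, τ = 225 × 2.12 = 477 N·m counterclockwise.
Potted plant: 9.39 × 10 = 93.9 N down at 4.41 m → arm 1.55 m, τ = 93.9 × 1.55 = 145.5 N·m counterclockwise.
Lamp: 8.16 × 10 = 81.6 N down at 0.799 m → arm 5.161 m, τ = 81.6 × 5.161 = 421.1 N·m counterclockwise.
Net moment of the loads = 2512 N·m counterclockwise.
The upward force F acts at the left end, arm 5.96 m, giving F × 5.96 clockwise.
Balancing moments: F × 5.96 = 2512, giving F = 2512 / 5.96 = 421 N.

F ≈ 421 N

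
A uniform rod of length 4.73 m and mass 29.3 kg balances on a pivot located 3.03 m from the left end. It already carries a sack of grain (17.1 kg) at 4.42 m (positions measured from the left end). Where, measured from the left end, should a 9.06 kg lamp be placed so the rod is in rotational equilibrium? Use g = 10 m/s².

x ≈ 2.56 m from the left end

Take moments about the pivot (at 3.03 m from the left end).
Beam weight: 29.3 × 10 = 293 N down at 2.365 m → arm 0.665 m, τ = 293 × 0.665 = 194.8 N·m counterclockwise.
Sack of grain: 17.1 × 10 = 171 N down at 4.42 m → arm 1.39 m, τ = 171 × 1.39 = 237.7 N·m clockwise.
Net moment of existing loads = 42.9 N·m clockwise.
The lamp weighs 9.06 × 10 = 90.6 N and must supply an equal counterclockwise moment, so its lever arm about the pivot is 42.9 / 90.6 = 0.474 m.
That puts it at 3.03 − 0.474 = 2.56 m from the left end.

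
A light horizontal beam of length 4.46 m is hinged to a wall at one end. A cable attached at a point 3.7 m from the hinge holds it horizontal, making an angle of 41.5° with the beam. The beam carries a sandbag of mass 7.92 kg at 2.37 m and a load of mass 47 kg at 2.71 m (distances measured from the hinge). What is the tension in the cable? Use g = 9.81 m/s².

T ≈ 585 N

Take moments about the hinge.
Sandbag: 7.92 × 9.81 = 77.7 N down at 2.37 m → arm 2.37 m, τ = 77.7 × 2.37 = 184.1 N·m clockwise.
Load: 47 × 9.81 = 461.1 N down at 2.71 m → arm 2.71 m, τ = 461.1 × 2.71 = 1250 N·m clockwise.
Total clockwise load moment = 1434 N·m.
The cable tension T acts at 3.7 m; only its component perpendicular to the beam, T sinθ, produces torque. sin 41.5° = 0.6626.
For rotational equilibrium, T × 3.7 × 0.6626 = 1434, so T = 1434 / 2.452 = 585 N.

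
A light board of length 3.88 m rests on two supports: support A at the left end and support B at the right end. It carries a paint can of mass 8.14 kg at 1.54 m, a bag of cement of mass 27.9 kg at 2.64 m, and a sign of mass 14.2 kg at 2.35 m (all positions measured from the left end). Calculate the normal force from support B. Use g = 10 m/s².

R_B ≈ 308 N

Sum moments about support A (its reaction then has zero moment arm).
Paint can: 8.14 × 10 = 81.4 N down at 1.54 m → arm 1.54 m, τ = 81.4 × 1.54 = 125.4 N·m clockwise.
Bag of cement: 27.9 × 10 = 279 N down at 2.64 m → arm 2.64 m, τ = 279 × 2.64 = 736.6 N·m clockwise.
Sign: 14.2 × 10 = 142 N down at 2.35 m → arm 2.35 m, τ = 142 × 2.35 = 333.7 N·m clockwise.
Net load moment about support A = 1196 N·m clockwise.
Reaction R at support B is upward at 3.88 m, arm 3.88 m → moment R × 3.88 counterclockwise.
For rotational equilibrium, R × 3.88 = 1196, so R = 308 N.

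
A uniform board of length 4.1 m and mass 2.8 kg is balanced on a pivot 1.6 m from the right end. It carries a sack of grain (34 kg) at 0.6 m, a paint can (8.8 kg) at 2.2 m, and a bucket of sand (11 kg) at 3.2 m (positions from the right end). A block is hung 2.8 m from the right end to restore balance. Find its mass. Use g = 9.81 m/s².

m ≈ 8.22 kg

About the pivot (at 1.6 m from the right end):
Beam weight: 2.8 × 9.81 = 27.47 N down at 2.05 m → arm 0.45 m, τ = 27.47 × 0.45 = 12.36 N·m counterclockwise.
Sack of grain: 34 × 9.81 = 333.5 N down at 0.6 m → arm 1 m, τ = 333.5 × 1 = 333.5 N·m clockwise.
Paint can: 8.8 × 9.81 = 86.33 N down at 2.2 m → arm 0.6 m, τ = 86.33 × 0.6 = 51.8 N·m counterclockwise.
Bucket of sand: 11 × 9.81 = 107.9 N down at 3.2 m → arm 1.6 m, τ = 107.9 × 1.6 = 172.6 N·m counterclockwise.
Net moment of known loads = 96.74 N·m clockwise.
An unknown mass m at 2.8 m has arm 1.2 m; its moment is m·g·1.2 counterclockwise.
For rotational equilibrium, m × 9.81 × 1.2 = 96.74, so m = 96.74 / (9.81 × 1.2) = 8.22 kg.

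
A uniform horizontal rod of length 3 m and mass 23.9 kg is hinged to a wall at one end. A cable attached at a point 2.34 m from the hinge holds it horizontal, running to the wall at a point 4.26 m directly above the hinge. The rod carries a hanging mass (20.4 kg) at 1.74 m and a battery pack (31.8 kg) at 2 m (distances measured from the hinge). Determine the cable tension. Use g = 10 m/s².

About the hinge:
Beam weight: 23.9 × 10 = 239 N down at 1.5 m → arm 1.5 m, τ = 239 × 1.5 = 358.5 N·m clockwise.
Hanging mass: 20.4 × 10 = 204 N down at 1.74 m → arm 1.74 m, τ = 204 × 1.74 = 355 N·m clockwise.
Battery pack: 31.8 × 10 = 318 N down at 2 m → arm 2 m, τ = 318 × 2 = 636 N·m clockwise.
Total clockwise load moment = 1350 N·m.
The cable tension T acts at 2.34 m; only its component perpendicular to the rod, T sinθ, produces torque. sinθ = h/√(h²+d²) = 4.26/√(4.26²+2.34²) = 0.8765.
Setting net torque to zero: T × 2.34 × 0.8765 = 1350 → T = 1350 / 2.051 = 658 N.

T ≈ 658 N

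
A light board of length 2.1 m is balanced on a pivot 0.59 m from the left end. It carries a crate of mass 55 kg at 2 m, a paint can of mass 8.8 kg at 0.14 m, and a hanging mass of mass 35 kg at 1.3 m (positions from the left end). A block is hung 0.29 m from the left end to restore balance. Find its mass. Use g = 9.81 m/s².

m ≈ 328 kg

Sum moments about the pivot (at 0.59 m from the left end) (the support reaction has zero arm there).
Crate: 55 × 9.81 = 539.6 N down at 2 m → arm 1.41 m, τ = 539.6 × 1.41 = 760.8 N·m clockwise.
Paint can: 8.8 × 9.81 = 86.33 N down at 0.14 m → arm 0.45 m, τ = 86.33 × 0.45 = 38.85 N·m counterclockwise.
Hanging mass: 35 × 9.81 = 343.4 N down at 1.3 m → arm 0.71 m, τ = 343.4 × 0.71 = 243.8 N·m clockwise.
Net moment of known loads = 965.8 N·m clockwise.
An unknown mass m at 0.29 m has arm 0.3 m; its moment is m·g·0.3 counterclockwise.
Balancing moments: m × 9.81 × 0.3 = 965.8, giving m = 965.8 / (9.81 × 0.3) = 328 kg.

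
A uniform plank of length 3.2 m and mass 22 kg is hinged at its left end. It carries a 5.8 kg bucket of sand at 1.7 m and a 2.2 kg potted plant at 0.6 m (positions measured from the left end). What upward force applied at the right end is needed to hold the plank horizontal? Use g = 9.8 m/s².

F ≈ 142 N

About the left end:
Beam weight: 22 × 9.8 = 215.6 N down at 1.6 m → arm 1.6 m, τ = 215.6 × 1.6 = 345 N·m clockwise.
Bucket of sand: 5.8 × 9.8 = 56.84 N down at 1.7 m → arm 1.7 m, τ = 56.84 × 1.7 = 96.63 N·m clockwise.
Potted plant: 2.2 × 9.8 = 21.56 N down at 0.6 m → arm 0.6 m, τ = 21.56 × 0.6 = 12.94 N·m clockwise.
Net moment of the loads = 454.6 N·m clockwise.
The upward force F acts at the right end, arm 3.2 m, giving F × 3.2 counterclockwise.
Setting net torque to zero: F × 3.2 = 454.6 → F = 454.6 / 3.2 = 142 N.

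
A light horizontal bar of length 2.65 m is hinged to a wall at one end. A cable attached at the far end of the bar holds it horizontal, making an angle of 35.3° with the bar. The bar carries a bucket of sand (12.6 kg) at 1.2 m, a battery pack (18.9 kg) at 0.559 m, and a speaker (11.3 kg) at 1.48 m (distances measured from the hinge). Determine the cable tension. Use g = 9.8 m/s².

T ≈ 271 N

Take moments about the hinge.
Bucket of sand: 12.6 × 9.8 = 123.5 N down at 1.2 m → arm 1.2 m, τ = 123.5 × 1.2 = 148.2 N·m clockwise.
Battery pack: 18.9 × 9.8 = 185.2 N down at 0.559 m → arm 0.559 m, τ = 185.2 × 0.559 = 103.5 N·m clockwise.
Speaker: 11.3 × 9.8 = 110.7 N down at 1.48 m → arm 1.48 m, τ = 110.7 × 1.48 = 163.8 N·m clockwise.
Total clockwise load moment = 415.5 N·m.
The cable tension T acts at 2.65 m; only its component perpendicular to the bar, T sinθ, produces torque. sin 35.3° = 0.5779.
Balancing moments: T × 2.65 × 0.5779 = 415.5, giving T = 415.5 / 1.531 = 271 N.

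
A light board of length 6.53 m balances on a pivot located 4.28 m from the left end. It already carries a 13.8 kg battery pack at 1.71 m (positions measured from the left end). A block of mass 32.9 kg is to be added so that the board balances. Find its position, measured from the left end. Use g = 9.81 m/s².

Sum moments about the pivot (at 4.28 m from the left end) (the support reaction has zero arm there).
Battery pack: 13.8 × 9.81 = 135.4 N down at 1.71 m → arm 2.57 m, τ = 135.4 × 2.57 = 348 N·m counterclockwise.
Net moment of existing loads = 348 N·m counterclockwise.
The block weighs 32.9 × 9.81 = 322.7 N and must supply an equal clockwise moment, so its lever arm about the pivot is 348 / 322.7 = 1.08 m.
That puts it at 4.28 + 1.08 = 5.36 m from the left end.

x ≈ 5.36 m from the left end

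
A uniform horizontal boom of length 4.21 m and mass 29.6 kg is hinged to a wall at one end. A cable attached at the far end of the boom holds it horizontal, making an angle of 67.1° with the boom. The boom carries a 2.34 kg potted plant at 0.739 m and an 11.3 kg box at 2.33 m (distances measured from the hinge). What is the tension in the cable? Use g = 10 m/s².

T ≈ 233 N

Taking torques about the hinge:
Beam weight: 29.6 × 10 = 296 N down at 2.105 m → arm 2.105 m, τ = 296 × 2.105 = 623.1 N·m clockwise.
Potted plant: 2.34 × 10 = 23.4 N down at 0.739 m → arm 0.739 m, τ = 23.4 × 0.739 = 17.29 N·m clockwise.
Box: 11.3 × 10 = 113 N down at 2.33 m → arm 2.33 m, τ = 113 × 2.33 = 263.3 N·m clockwise.
Total clockwise load moment = 903.7 N·m.
The cable tension T acts at 4.21 m; only its component perpendicular to the boom, T sinθ, produces torque. sin 67.1° = 0.9212.
Balancing moments: T × 4.21 × 0.9212 = 903.7, giving T = 903.7 / 3.878 = 233 N.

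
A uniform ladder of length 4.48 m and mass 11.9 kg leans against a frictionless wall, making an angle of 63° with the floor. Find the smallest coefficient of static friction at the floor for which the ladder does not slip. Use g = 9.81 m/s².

μ_min ≈ 0.255

Choose the foot of the ladder as the axis so the floor normal and friction both act there and drop out.
Ladder weight 11.9×9.81 = 116.7 N acts at 2.24 m along the ladder; its horizontal arm is 2.24·cos63° = 1.017 m → τ = 118.7 N·m clockwise.
Wall normal N acts horizontally at the top; its moment arm is the height L sinθ = 4.48·sin63° = 3.992 m, counterclockwise.
For rotational equilibrium, N × 3.992 = 118.7, so N = 29.73 N.
ΣFx = 0 ⇒ f = N_wall = 29.73 N. ΣFy = 0 ⇒ N_floor = 116.7 N.
μ_min = f / N_floor = 29.73 / 116.7 = 0.255.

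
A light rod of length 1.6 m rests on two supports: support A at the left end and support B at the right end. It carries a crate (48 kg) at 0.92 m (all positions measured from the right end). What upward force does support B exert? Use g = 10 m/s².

R_B ≈ 204 N

Choose support A as the axis so its reaction then has zero moment arm.
Crate: 48 × 10 = 480 N down at 0.92 m → arm 0.68 m, τ = 480 × 0.68 = 326.4 N·m clockwise.
Net load moment about support A = 326.4 N·m clockwise.
Reaction R at support B is upward at 0 m, arm 1.6 m → moment R × 1.6 counterclockwise.
Στ = 0 ⇒ R × 1.6 = 326.4 ⇒ R = 204 N.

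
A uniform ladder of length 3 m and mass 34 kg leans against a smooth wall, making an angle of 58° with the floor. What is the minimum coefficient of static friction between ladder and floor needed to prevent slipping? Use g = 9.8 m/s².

Choose the foot of the ladder as the axis so the floor normal and friction both act there and drop out.
Ladder weight 34×9.8 = 333.2 N acts at 1.5 m along the ladder; its horizontal arm is 1.5·cos58° = 0.7949 m → τ = 264.9 N·m clockwise.
Wall normal N acts horizontally at the top; its moment arm is the height L sinθ = 3·sin58° = 2.544 m, counterclockwise.
For rotational equilibrium, N × 2.544 = 264.9, so N = 104.1 N.
ΣFx = 0 ⇒ f = N_wall = 104.1 N. ΣFy = 0 ⇒ N_floor = 333.2 N.
μ_min = f / N_floor = 104.1 / 333.2 = 0.312.

μ_min ≈ 0.312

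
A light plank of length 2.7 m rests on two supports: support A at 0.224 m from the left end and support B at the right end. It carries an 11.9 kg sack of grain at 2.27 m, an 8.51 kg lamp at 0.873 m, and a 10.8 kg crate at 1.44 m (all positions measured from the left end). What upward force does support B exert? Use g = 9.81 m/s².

Taking torques about support A:
Sack of grain: 11.9 × 9.81 = 116.7 N down at 2.27 m → arm 2.046 m, τ = 116.7 × 2.046 = 238.8 N·m clockwise.
Lamp: 8.51 × 9.81 = 83.48 N down at 0.873 m → arm 0.649 m, τ = 83.48 × 0.649 = 54.18 N·m clockwise.
Crate: 10.8 × 9.81 = 105.9 N down at 1.44 m → arm 1.216 m, τ = 105.9 × 1.216 = 128.8 N·m clockwise.
Net load moment about support A = 421.8 N·m clockwise.
Reaction R at support B is upward at 2.7 m, arm 2.476 m → moment R × 2.476 counterclockwise.
Στ = 0 ⇒ R × 2.476 = 421.8 ⇒ R = 170 N.

R_B ≈ 170 N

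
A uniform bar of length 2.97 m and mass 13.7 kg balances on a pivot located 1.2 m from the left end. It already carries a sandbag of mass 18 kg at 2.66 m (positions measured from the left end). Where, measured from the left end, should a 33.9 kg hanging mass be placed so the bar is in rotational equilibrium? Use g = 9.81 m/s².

x ≈ 0.31 m from the left end

Sum moments about the pivot (at 1.2 m from the left end) (the support reaction has zero arm there).
Beam weight: 13.7 × 9.81 = 134.4 N down at 1.485 m → arm 0.285 m, τ = 134.4 × 0.285 = 38.3 N·m clockwise.
Sandbag: 18 × 9.81 = 176.6 N down at 2.66 m → arm 1.46 m, τ = 176.6 × 1.46 = 257.8 N·m clockwise.
Net moment of existing loads = 296.1 N·m clockwise.
The hanging mass weighs 33.9 × 9.81 = 332.6 N and must supply an equal counterclockwise moment, so its lever arm about the pivot is 296.1 / 332.6 = 0.89 m.
That puts it at 1.2 − 0.89 = 0.31 m from the left end.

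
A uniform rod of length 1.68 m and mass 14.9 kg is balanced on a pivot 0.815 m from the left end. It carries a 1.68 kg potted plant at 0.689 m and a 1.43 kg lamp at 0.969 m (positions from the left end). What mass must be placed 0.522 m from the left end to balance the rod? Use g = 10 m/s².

m ≈ 1.3 kg

Choose the pivot (at 0.815 m from the left end) as the axis so the support reaction has zero arm there.
Beam weight: 14.9 × 10 = 149 N down at 0.84 m → arm 0.025 m, τ = 149 × 0.025 = 3.725 N·m clockwise.
Potted plant: 1.68 × 10 = 16.8 N down at 0.689 m → arm 0.126 m, τ = 16.8 × 0.126 = 2.117 N·m counterclockwise.
Lamp: 1.43 × 10 = 14.3 N down at 0.969 m → arm 0.154 m, τ = 14.3 × 0.154 = 2.202 N·m clockwise.
Net moment of known loads = 3.81 N·m clockwise.
An unknown mass m at 0.522 m has arm 0.293 m; its moment is m·g·0.293 counterclockwise.
Setting net torque to zero: m × 10 × 0.293 = 3.81 → m = 3.81 / (10 × 0.293) = 1.3 kg.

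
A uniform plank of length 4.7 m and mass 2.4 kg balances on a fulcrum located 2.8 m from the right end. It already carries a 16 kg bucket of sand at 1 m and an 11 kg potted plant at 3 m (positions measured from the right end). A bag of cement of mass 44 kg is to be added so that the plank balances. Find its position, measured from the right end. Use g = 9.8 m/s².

x ≈ 3.43 m from the right end

Taking torques about the fulcrum (at 2.8 m from the right end):
Beam weight: 2.4 × 9.8 = 23.52 N down at 2.35 m → arm 0.45 m, τ = 23.52 × 0.45 = 10.58 N·m clockwise.
Bucket of sand: 16 × 9.8 = 156.8 N down at 1 m → arm 1.8 m, τ = 156.8 × 1.8 = 282.2 N·m clockwise.
Potted plant: 11 × 9.8 = 107.8 N down at 3 m → arm 0.2 m, τ = 107.8 × 0.2 = 21.56 N·m counterclockwise.
Net moment of existing loads = 271.2 N·m clockwise.
The bag of cement weighs 44 × 9.8 = 431.2 N and must supply an equal counterclockwise moment, so its lever arm about the fulcrum is 271.2 / 431.2 = 0.629 m.
That puts it at 2.8 + 0.629 = 3.43 m from the right end.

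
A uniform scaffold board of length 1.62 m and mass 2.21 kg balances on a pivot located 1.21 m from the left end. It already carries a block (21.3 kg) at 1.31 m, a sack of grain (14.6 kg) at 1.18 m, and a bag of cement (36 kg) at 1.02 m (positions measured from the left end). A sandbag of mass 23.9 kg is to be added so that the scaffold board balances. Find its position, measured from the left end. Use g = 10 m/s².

x ≈ 1.46 m from the left end

Choose the pivot (at 1.21 m from the left end) as the axis so the support reaction has zero arm there.
Beam weight: 2.21 × 10 = 22.1 N down at 0.81 m → arm 0.4 m, τ = 22.1 × 0.4 = 8.84 N·m counterclockwise.
Block: 21.3 × 10 = 213 N down at 1.31 m → arm 0.1 m, τ = 213 × 0.1 = 21.3 N·m clockwise.
Sack of grain: 14.6 × 10 = 146 N down at 1.18 m → arm 0.03 m, τ = 146 × 0.03 = 4.38 N·m counterclockwise.
Bag of cement: 36 × 10 = 360 N down at 1.02 m → arm 0.19 m, τ = 360 × 0.19 = 68.4 N·m counterclockwise.
Net moment of existing loads = 60.32 N·m counterclockwise.
The sandbag weighs 23.9 × 10 = 239 N and must supply an equal clockwise moment, so its lever arm about the pivot is 60.32 / 239 = 0.252 m.
That puts it at 1.21 + 0.252 = 1.46 m from the left end.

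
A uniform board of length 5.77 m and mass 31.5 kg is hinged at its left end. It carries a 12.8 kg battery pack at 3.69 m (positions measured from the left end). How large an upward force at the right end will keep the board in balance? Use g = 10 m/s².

About the left end:
Beam weight: 31.5 × 10 = 315 N down at 2.885 m → arm 2.885 m, τ = 315 × 2.885 = 908.8 N·m clockwise.
Battery pack: 12.8 × 10 = 128 N down at 3.69 m → arm 3.69 m, τ = 128 × 3.69 = 472.3 N·m clockwise.
Net moment of the loads = 1381 N·m clockwise.
The upward force F acts at the right end, arm 5.77 m, giving F × 5.77 counterclockwise.
Setting net torque to zero: F × 5.77 = 1381 → F = 1381 / 5.77 = 239 N.

F ≈ 239 N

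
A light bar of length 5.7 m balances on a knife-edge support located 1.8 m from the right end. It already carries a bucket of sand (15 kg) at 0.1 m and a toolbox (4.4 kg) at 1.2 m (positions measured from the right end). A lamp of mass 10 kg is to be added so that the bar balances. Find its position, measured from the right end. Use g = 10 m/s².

Choose the knife-edge support (at 1.8 m from the right end) as the axis so the support reaction has zero arm there.
Bucket of sand: 15 × 10 = 150 N down at 0.1 m → arm 1.7 m, τ = 150 × 1.7 = 255 N·m clockwise.
Toolbox: 4.4 × 10 = 44 N down at 1.2 m → arm 0.6 m, τ = 44 × 0.6 = 26.4 N·m clockwise.
Net moment of existing loads = 281.4 N·m clockwise.
The lamp weighs 10 × 10 = 100 N and must supply an equal counterclockwise moment, so its lever arm about the knife-edge support is 281.4 / 100 = 2.81 m.
That puts it at 1.8 + 2.81 = 4.61 m from the right end.

x ≈ 4.61 m from the right end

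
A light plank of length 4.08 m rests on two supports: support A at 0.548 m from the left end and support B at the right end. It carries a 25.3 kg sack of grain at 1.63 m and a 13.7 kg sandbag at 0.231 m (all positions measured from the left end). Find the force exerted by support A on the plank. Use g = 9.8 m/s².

Sum moments about support B (its reaction then has zero moment arm).
Sack of grain: 25.3 × 9.8 = 247.9 N down at 1.63 m → arm 2.45 m, τ = 247.9 × 2.45 = 607.4 N·m counterclockwise.
Sandbag: 13.7 × 9.8 = 134.3 N down at 0.231 m → arm 3.849 m, τ = 134.3 × 3.849 = 516.9 N·m counterclockwise.
Net load moment about support B = 1124 N·m counterclockwise.
Reaction R at support A is upward at 0.548 m, arm 3.532 m → moment R × 3.532 clockwise.
Setting net torque to zero: R × 3.532 = 1124 → R = 318 N.

R_A ≈ 318 N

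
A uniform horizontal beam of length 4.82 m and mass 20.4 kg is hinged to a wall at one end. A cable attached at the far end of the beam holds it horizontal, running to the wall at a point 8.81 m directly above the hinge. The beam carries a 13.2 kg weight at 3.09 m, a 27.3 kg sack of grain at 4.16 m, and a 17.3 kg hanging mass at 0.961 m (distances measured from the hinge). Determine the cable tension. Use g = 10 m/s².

About the hinge:
Beam weight: 20.4 × 10 = 204 N down at 2.41 m → arm 2.41 m, τ = 204 × 2.41 = 491.6 N·m clockwise.
Weight: 13.2 × 10 = 132 N down at 3.09 m → arm 3.09 m, τ = 132 × 3.09 = 407.9 N·m clockwise.
Sack of grain: 27.3 × 10 = 273 N down at 4.16 m → arm 4.16 m, τ = 273 × 4.16 = 1136 N·m clockwise.
Hanging mass: 17.3 × 10 = 173 N down at 0.961 m → arm 0.961 m, τ = 173 × 0.961 = 166.3 N·m clockwise.
Total clockwise load moment = 2202 N·m.
The cable tension T acts at 4.82 m; only its component perpendicular to the beam, T sinθ, produces torque. sinθ = h/√(h²+d²) = 8.81/√(8.81²+4.82²) = 0.8773.
Στ = 0 ⇒ T × 4.82 × 0.8773 = 2202 ⇒ T = 2202 / 4.229 = 521 N.

T ≈ 521 N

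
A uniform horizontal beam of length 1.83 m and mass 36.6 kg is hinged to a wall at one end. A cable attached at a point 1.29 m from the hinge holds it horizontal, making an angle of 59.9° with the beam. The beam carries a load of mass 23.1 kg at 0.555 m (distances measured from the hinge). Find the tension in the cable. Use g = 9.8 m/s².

Choose the hinge as the axis so the unknown hinge reaction has zero arm there.
Beam weight: 36.6 × 9.8 = 358.7 N down at 0.915 m → arm 0.915 m, τ = 358.7 × 0.915 = 328.2 N·m clockwise.
Load: 23.1 × 9.8 = 226.4 N down at 0.555 m → arm 0.555 m, τ = 226.4 × 0.555 = 125.7 N·m clockwise.
Total clockwise load moment = 453.9 N·m.
The cable tension T acts at 1.29 m; only its component perpendicular to the beam, T sinθ, produces torque. sin 59.9° = 0.8652.
For rotational equilibrium, T × 1.29 × 0.8652 = 453.9, so T = 453.9 / 1.116 = 407 N.

T ≈ 407 N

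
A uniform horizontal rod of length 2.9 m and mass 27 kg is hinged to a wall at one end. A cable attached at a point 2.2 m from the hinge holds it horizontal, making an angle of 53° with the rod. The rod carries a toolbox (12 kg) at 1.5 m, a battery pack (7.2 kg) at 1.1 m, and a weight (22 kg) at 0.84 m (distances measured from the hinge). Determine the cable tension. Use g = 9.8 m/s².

Sum moments about the hinge (the unknown hinge reaction has zero arm there).
Beam weight: 27 × 9.8 = 264.6 N down at 1.45 m → arm 1.45 m, τ = 264.6 × 1.45 = 383.7 N·m clockwise.
Toolbox: 12 × 9.8 = 117.6 N down at 1.5 m → arm 1.5 m, τ = 117.6 × 1.5 = 176.4 N·m clockwise.
Battery pack: 7.2 × 9.8 = 70.56 N down at 1.1 m → arm 1.1 m, τ = 70.56 × 1.1 = 77.62 N·m clockwise.
Weight: 22 × 9.8 = 215.6 N down at 0.84 m → arm 0.84 m, τ = 215.6 × 0.84 = 181.1 N·m clockwise.
Total clockwise load moment = 818.8 N·m.
The cable tension T acts at 2.2 m; only its component perpendicular to the rod, T sinθ, produces torque. sin 53° = 0.7986.
For rotational equilibrium, T × 2.2 × 0.7986 = 818.8, so T = 818.8 / 1.757 = 466 N.

T ≈ 466 N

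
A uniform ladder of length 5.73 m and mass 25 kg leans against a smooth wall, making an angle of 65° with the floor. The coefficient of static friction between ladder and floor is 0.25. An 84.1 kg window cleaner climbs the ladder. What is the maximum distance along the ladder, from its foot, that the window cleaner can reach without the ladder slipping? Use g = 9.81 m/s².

About the foot of the ladder:
Ladder weight 25×9.81 = 245.2 N acts at 2.865 m along the ladder; its horizontal arm is 2.865·cos65° = 1.211 m → τ = 296.9 N·m clockwise.
Window cleaner weight 84.1×9.81 = 825 N at distance d → arm d·cos65° → τ = 825·d·0.4226 clockwise.
Wall normal N at the top has arm L sinθ = 5.193 m counterclockwise, so Στ = 0 gives N·5.193 = 296.9 + 348.6·d.
ΣFy = 0 ⇒ N_floor = 1070 N, so the maximum friction is μ_s·N_floor = 0.25×1070 = 267.5 N. ΣFx = 0 ⇒ N_wall = f, so at the slipping point N = 267.5 N.
Substituting: 267.5×5.193 = 296.9 + 348.6·d ⇒ d = (1389 − 296.9) / 348.6 = 3.13 m.

d ≈ 3.13 m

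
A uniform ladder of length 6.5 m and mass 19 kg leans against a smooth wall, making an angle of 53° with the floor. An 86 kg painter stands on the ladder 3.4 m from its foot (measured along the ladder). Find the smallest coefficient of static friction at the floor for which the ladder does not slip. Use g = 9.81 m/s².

μ_min ≈ 0.391

Sum moments about the foot of the ladder (the floor normal and friction both act there and drop out).
Ladder weight 19×9.81 = 186.4 N acts at 3.25 m along the ladder; its horizontal arm is 3.25·cos53° = 1.956 m → τ = 364.6 N·m clockwise.
Painter: 86×9.81 = 843.7 N at 3.4 m → arm 2.046 m → τ = 1726 N·m clockwise.
Wall normal N acts horizontally at the top; its moment arm is the height L sinθ = 6.5·sin53° = 5.191 m, counterclockwise.
For rotational equilibrium, N × 5.191 = 2091, so N = 402.8 N.
ΣFx = 0 ⇒ f = N_wall = 402.8 N. ΣFy = 0 ⇒ N_floor = 1030 N.
μ_min = f / N_floor = 402.8 / 1030 = 0.391.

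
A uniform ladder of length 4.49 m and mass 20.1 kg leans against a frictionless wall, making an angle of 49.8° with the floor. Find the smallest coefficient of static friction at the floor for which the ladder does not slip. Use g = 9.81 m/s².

μ_min ≈ 0.423

Sum moments about the foot of the ladder (the floor normal and friction both act there and drop out).
Ladder weight 20.1×9.81 = 197.2 N acts at 2.245 m along the ladder; its horizontal arm is 2.245·cos49.8° = 1.449 m → τ = 285.7 N·m clockwise.
Wall normal N acts horizontally at the top; its moment arm is the height L sinθ = 4.49·sin49.8° = 3.429 m, counterclockwise.
Setting net torque to zero: N × 3.429 = 285.7 → N = 83.32 N.
ΣFx = 0 ⇒ f = N_wall = 83.32 N. ΣFy = 0 ⇒ N_floor = 197.2 N.
μ_min = f / N_floor = 83.32 / 197.2 = 0.423.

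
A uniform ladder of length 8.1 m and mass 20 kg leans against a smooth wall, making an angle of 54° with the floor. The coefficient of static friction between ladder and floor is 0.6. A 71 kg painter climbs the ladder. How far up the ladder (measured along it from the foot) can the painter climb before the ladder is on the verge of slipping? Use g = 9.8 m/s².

d ≈ 7.43 m

Choose the foot of the ladder as the axis so the floor normal and friction both act there and drop out.
Ladder weight 20×9.8 = 196 N acts at 4.05 m along the ladder; its horizontal arm is 4.05·cos54° = 2.381 m → τ = 466.7 N·m clockwise.
Painter weight 71×9.8 = 695.8 N at distance d → arm d·cos54° → τ = 695.8·d·0.5878 clockwise.
Wall normal N at the top has arm L sinθ = 6.553 m counterclockwise, so Στ = 0 gives N·6.553 = 466.7 + 409·d.
ΣFy = 0 ⇒ N_floor = 891.8 N, so the maximum friction is μ_s·N_floor = 0.6×891.8 = 535.1 N. ΣFx = 0 ⇒ N_wall = f, so at the slipping point N = 535.1 N.
Substituting: 535.1×6.553 = 466.7 + 409·d ⇒ d = (3507 − 466.7) / 409 = 7.43 m.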